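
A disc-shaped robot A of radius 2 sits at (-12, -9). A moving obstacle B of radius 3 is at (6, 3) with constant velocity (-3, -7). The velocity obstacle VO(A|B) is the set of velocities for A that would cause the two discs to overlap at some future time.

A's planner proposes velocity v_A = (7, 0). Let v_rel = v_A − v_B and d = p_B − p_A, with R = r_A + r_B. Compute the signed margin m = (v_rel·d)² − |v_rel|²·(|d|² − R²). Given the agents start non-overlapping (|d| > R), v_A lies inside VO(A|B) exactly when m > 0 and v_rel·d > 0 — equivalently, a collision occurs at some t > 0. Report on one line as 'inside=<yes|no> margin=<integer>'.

d = (18, 12),  |d|² = 468;  R = 2+3 = 5,  c = 468−5² = 443
v_rel = (10, 7),  |v_rel|² = 149;  v_rel·d = (10)·(18) + (7)·(12) = 264
149·t² − 528·t + 443 = 0  ⇒  m = 264² − 149·443 = 3689
m = 3689 > 0,  v_rel·d = 264 > 0  ⇒  inside

inside=yes margin=3689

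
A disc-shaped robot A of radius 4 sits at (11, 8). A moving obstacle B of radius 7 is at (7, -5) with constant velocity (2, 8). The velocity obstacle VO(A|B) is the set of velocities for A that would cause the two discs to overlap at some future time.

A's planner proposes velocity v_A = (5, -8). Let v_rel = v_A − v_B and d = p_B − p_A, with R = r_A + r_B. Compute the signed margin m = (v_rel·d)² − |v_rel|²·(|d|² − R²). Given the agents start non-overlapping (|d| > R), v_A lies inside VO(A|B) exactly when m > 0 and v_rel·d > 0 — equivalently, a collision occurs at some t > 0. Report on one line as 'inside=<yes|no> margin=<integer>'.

d = (-4, -13),  |d|² = 185;  R = 4+7 = 11,  c = 185−11² = 64
v_rel = (3, -16),  |v_rel|² = 265;  v_rel·d = (3)·(-4) + (-16)·(-13) = 196
265·t² − 392·t + 64 = 0  ⇒  m = 196² − 265·64 = 21456
m = 21456 > 0,  v_rel·d = 196 > 0  ⇒  inside

inside=yes margin=21456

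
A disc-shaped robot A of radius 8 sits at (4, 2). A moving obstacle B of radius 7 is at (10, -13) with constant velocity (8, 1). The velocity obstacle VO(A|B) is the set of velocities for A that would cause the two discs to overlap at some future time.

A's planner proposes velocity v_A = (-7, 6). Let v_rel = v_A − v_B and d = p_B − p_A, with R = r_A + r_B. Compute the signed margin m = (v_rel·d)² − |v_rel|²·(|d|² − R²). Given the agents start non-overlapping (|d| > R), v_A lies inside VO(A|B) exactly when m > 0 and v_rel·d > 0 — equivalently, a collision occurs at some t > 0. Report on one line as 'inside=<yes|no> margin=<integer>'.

d = (6, -15),  |d|² = 261;  R = 8+7 = 15,  c = 261−15² = 36
v_rel = (-15, 5),  |v_rel|² = 250;  v_rel·d = (-15)·(6) + (5)·(-15) = -165
250·t² + 330·t + 36 = 0  ⇒  m = (-165)² − 250·36 = 18225
m = 18225 > 0,  v_rel·d = -165 < 0  ⇒  outside

inside=no margin=18225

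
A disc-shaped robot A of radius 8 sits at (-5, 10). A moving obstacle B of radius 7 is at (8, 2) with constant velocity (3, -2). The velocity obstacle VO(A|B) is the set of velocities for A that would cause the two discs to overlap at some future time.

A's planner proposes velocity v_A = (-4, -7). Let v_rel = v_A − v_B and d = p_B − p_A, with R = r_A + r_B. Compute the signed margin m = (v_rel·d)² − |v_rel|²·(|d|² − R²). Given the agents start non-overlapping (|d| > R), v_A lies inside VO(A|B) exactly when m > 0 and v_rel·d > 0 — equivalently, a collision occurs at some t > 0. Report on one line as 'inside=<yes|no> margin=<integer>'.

d = (13, -8),  |d|² = 233;  R = 8+7 = 15,  c = 233−15² = 8
v_rel = (-7, -5),  |v_rel|² = 74;  v_rel·d = (-7)·(13) + (-5)·(-8) = -51
74·t² + 102·t + 8 = 0  ⇒  m = (-51)² − 74·8 = 2009
m = 2009 > 0,  v_rel·d = -51 < 0  ⇒  outside

inside=no margin=2009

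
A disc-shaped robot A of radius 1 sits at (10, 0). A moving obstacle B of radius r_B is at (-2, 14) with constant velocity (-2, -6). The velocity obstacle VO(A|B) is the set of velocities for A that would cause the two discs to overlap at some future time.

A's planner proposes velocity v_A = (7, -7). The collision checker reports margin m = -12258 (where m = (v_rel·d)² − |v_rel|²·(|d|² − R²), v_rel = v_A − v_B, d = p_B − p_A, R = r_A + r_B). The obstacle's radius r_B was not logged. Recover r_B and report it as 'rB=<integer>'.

m = -12258
d = (-12, 14);  v_rel = (9, -1),  |v_rel|² = 82
v_rel×d = (9)·(14) − (-1)·(-12) = 114
since m = R²·82 − 114²:  R² = (12996 + -12258) / 82 = 9
R = √9 = 3  ⇒  r_B = 3 − 1 = 2

rB=2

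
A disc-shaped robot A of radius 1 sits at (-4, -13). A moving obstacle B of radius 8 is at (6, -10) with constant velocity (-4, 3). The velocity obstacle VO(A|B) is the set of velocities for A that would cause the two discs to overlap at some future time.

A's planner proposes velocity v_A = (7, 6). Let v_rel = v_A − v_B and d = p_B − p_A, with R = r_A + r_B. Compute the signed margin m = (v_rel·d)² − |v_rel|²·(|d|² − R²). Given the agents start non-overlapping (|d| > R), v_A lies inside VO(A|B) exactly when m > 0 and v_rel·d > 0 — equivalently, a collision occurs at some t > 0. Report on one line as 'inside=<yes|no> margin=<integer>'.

d = (10, 3),  |d|² = 109;  R = 1+8 = 9,  c = 109−9² = 28
v_rel = (11, 3),  |v_rel|² = 130;  v_rel·d = (11)·(10) + (3)·(3) = 119
130·t² − 238·t + 28 = 0  ⇒  m = 119² − 130·28 = 10521
m = 10521 > 0,  v_rel·d = 119 > 0  ⇒  inside

inside=yes margin=10521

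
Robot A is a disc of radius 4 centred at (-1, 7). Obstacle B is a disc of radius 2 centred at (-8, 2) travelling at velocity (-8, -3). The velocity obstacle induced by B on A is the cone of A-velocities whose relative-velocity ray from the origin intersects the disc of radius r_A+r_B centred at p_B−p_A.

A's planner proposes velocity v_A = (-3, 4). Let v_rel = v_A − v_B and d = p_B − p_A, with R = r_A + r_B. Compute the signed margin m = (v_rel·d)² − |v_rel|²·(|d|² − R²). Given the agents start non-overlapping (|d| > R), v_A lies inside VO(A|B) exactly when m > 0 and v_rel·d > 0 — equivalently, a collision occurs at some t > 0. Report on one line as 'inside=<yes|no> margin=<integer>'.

d = (-7, -5),  |d|² = 74;  R = 4+2 = 6,  c = 74−6² = 38
v_rel = (5, 7),  |v_rel|² = 74;  v_rel·d = (5)·(-7) + (7)·(-5) = -70
74·t² + 140·t + 38 = 0  ⇒  m = (-70)² − 74·38 = 2088
m = 2088 > 0,  v_rel·d = -70 < 0  ⇒  outside

inside=no margin=2088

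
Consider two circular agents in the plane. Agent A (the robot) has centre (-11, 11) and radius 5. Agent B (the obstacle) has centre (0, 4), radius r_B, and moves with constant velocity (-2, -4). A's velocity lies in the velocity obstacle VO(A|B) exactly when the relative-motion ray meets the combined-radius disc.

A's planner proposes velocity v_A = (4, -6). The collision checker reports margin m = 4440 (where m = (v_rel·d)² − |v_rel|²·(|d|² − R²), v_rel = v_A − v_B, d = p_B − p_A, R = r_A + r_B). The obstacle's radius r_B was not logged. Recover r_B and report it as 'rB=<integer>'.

m = 4440
d = (11, -7);  v_rel = (6, -2),  |v_rel|² = 40
v_rel×d = (6)·(-7) − (-2)·(11) = -20
since m = R²·40 − (-20)²:  R² = (400 + 4440) / 40 = 121
R = √121 = 11  ⇒  r_B = 11 − 5 = 6

rB=6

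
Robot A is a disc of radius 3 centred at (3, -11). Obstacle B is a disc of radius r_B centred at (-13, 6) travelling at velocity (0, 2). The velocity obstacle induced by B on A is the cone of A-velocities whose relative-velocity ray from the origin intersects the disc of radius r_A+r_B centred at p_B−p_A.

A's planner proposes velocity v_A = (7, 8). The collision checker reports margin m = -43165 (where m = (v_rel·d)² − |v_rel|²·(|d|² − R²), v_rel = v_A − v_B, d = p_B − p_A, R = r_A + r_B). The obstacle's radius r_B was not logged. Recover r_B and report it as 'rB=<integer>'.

m = -43165
d = (-16, 17);  v_rel = (7, 6),  |v_rel|² = 85
v_rel×d = (7)·(17) − (6)·(-16) = 215
since m = R²·85 − 215²:  R² = (46225 + -43165) / 85 = 36
R = √36 = 6  ⇒  r_B = 6 − 3 = 3

rB=3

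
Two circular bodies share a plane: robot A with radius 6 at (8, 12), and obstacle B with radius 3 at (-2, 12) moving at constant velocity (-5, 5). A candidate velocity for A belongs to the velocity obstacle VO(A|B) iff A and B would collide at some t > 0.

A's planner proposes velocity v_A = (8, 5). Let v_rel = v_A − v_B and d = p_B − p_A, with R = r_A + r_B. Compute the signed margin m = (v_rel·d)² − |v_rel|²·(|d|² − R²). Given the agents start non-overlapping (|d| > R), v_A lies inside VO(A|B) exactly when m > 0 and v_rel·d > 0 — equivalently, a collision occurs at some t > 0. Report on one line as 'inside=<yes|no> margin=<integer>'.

d = (-10, 0),  |d|² = 100;  R = 6+3 = 9,  c = 100−9² = 19
v_rel = (13, 0),  |v_rel|² = 169;  v_rel·d = (13)·(-10) + (0)·(0) = -130
169·t² + 260·t + 19 = 0  ⇒  m = (-130)² − 169·19 = 13689
m = 13689 > 0,  v_rel·d = -130 < 0  ⇒  outside

inside=no margin=13689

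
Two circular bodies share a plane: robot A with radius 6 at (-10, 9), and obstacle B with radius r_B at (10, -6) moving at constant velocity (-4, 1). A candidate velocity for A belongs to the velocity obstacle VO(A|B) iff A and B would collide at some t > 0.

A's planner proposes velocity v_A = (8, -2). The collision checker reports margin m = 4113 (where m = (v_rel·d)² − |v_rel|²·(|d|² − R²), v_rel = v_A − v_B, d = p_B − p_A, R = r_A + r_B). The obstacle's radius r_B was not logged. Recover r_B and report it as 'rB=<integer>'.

m = 4113
d = (20, -15);  v_rel = (12, -3),  |v_rel|² = 153
v_rel×d = (12)·(-15) − (-3)·(20) = -120
since m = R²·153 − (-120)²:  R² = (14400 + 4113) / 153 = 121
R = √121 = 11  ⇒  r_B = 11 − 6 = 5

rB=5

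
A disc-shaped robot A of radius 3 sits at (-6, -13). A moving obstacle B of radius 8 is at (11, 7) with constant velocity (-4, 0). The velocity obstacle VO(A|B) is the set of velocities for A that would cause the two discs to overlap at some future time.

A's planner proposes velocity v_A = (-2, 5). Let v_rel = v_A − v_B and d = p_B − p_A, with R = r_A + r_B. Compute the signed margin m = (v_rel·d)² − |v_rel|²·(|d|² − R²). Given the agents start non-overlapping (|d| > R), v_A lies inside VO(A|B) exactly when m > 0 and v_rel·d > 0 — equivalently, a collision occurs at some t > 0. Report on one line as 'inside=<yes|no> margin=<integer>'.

d = (17, 20),  |d|² = 689;  R = 3+8 = 11,  c = 689−11² = 568
v_rel = (2, 5),  |v_rel|² = 29;  v_rel·d = (2)·(17) + (5)·(20) = 134
29·t² − 268·t + 568 = 0  ⇒  m = 134² − 29·568 = 1484
m = 1484 > 0,  v_rel·d = 134 > 0  ⇒  inside

inside=yes margin=1484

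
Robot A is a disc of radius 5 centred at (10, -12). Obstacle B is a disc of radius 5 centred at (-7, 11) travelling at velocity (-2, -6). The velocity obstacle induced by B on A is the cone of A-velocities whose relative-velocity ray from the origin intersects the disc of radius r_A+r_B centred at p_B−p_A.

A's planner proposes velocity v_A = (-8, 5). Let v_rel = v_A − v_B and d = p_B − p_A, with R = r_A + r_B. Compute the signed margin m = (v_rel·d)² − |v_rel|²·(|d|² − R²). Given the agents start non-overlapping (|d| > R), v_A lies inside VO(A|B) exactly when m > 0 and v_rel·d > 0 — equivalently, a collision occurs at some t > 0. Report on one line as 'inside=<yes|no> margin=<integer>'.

d = (-17, 23),  |d|² = 818;  R = 5+5 = 10,  c = 818−10² = 718
v_rel = (-6, 11),  |v_rel|² = 157;  v_rel·d = (-6)·(-17) + (11)·(23) = 355
157·t² − 710·t + 718 = 0  ⇒  m = 355² − 157·718 = 13299
m = 13299 > 0,  v_rel·d = 355 > 0  ⇒  inside

inside=yes margin=13299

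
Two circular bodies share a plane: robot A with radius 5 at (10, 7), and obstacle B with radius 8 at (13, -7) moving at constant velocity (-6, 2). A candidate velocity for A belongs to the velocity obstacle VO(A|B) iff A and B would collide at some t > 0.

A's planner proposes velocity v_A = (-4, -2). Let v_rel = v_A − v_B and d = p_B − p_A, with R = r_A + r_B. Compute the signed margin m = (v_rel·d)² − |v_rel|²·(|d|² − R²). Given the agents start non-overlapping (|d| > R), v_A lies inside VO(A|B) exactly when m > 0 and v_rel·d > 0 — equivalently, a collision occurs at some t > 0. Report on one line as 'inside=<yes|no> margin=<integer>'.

d = (3, -14),  |d|² = 205;  R = 5+8 = 13,  c = 205−13² = 36
v_rel = (2, -4),  |v_rel|² = 20;  v_rel·d = (2)·(3) + (-4)·(-14) = 62
20·t² − 124·t + 36 = 0  ⇒  m = 62² − 20·36 = 3124
m = 3124 > 0,  v_rel·d = 62 > 0  ⇒  inside

inside=yes margin=3124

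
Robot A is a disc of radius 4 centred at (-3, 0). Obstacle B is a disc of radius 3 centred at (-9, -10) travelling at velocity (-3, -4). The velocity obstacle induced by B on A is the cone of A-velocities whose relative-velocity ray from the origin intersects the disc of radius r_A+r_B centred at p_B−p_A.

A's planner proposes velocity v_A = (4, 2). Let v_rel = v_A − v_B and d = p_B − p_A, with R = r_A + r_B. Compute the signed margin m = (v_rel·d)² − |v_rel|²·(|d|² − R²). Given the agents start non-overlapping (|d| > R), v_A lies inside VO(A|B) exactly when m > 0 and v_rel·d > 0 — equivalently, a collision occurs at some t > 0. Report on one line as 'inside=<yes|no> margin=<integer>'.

d = (-6, -10),  |d|² = 136;  R = 4+3 = 7,  c = 136−7² = 87
v_rel = (7, 6),  |v_rel|² = 85;  v_rel·d = (7)·(-6) + (6)·(-10) = -102
85·t² + 204·t + 87 = 0  ⇒  m = (-102)² − 85·87 = 3009
m = 3009 > 0,  v_rel·d = -102 < 0  ⇒  outside

inside=no margin=3009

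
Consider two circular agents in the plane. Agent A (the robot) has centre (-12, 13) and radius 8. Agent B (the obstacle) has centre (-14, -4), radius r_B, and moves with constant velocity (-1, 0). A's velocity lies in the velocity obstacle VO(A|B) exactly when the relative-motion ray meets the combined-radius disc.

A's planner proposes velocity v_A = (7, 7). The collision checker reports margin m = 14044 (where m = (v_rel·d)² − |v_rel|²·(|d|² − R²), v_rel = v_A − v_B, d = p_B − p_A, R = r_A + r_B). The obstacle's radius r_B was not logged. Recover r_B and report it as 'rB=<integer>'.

m = 14044
d = (-2, -17);  v_rel = (8, 7),  |v_rel|² = 113
v_rel×d = (8)·(-17) − (7)·(-2) = -122
since m = R²·113 − (-122)²:  R² = (14884 + 14044) / 113 = 256
R = √256 = 16  ⇒  r_B = 16 − 8 = 8

rB=8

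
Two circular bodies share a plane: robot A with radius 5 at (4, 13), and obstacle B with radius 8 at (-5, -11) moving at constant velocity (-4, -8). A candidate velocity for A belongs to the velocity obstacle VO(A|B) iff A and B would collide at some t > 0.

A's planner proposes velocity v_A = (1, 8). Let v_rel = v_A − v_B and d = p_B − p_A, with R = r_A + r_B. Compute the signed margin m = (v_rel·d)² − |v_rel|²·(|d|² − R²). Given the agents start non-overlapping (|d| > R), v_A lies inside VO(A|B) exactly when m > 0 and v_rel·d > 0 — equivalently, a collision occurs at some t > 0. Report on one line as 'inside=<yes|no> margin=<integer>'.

d = (-9, -24),  |d|² = 657;  R = 5+8 = 13,  c = 657−13² = 488
v_rel = (5, 16),  |v_rel|² = 281;  v_rel·d = (5)·(-9) + (16)·(-24) = -429
281·t² + 858·t + 488 = 0  ⇒  m = (-429)² − 281·488 = 46913
m = 46913 > 0,  v_rel·d = -429 < 0  ⇒  outside

inside=no margin=46913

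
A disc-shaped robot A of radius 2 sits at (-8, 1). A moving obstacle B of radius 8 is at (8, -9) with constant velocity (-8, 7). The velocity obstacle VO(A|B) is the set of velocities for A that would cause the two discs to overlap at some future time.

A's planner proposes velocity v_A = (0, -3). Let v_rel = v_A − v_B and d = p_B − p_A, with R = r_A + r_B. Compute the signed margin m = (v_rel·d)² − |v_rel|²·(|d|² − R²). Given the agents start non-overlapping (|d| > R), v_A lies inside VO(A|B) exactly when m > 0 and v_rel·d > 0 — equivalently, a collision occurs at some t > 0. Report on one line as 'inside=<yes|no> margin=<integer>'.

d = (16, -10),  |d|² = 356;  R = 2+8 = 10,  c = 356−10² = 256
v_rel = (8, -10),  |v_rel|² = 164;  v_rel·d = (8)·(16) + (-10)·(-10) = 228
164·t² − 456·t + 256 = 0  ⇒  m = 228² − 164·256 = 10000
m = 10000 > 0,  v_rel·d = 228 > 0  ⇒  inside

inside=yes margin=10000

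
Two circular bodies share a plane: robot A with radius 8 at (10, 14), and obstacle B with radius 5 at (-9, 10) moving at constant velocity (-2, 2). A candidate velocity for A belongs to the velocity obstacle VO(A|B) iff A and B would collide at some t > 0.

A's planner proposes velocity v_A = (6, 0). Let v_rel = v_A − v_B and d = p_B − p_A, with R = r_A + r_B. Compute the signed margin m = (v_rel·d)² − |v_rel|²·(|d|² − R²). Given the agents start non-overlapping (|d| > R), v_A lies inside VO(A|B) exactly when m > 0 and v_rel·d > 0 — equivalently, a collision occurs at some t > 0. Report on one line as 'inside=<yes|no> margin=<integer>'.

d = (-19, -4),  |d|² = 377;  R = 8+5 = 13,  c = 377−13² = 208
v_rel = (8, -2),  |v_rel|² = 68;  v_rel·d = (8)·(-19) + (-2)·(-4) = -144
68·t² + 288·t + 208 = 0  ⇒  m = (-144)² − 68·208 = 6592
m = 6592 > 0,  v_rel·d = -144 < 0  ⇒  outside

inside=no margin=6592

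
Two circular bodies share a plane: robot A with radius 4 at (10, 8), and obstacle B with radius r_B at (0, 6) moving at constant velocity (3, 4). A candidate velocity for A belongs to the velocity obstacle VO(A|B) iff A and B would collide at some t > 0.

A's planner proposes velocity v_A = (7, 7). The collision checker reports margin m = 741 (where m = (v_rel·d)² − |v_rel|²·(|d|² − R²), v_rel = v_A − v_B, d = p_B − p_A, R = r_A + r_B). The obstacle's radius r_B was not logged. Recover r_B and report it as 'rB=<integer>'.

m = 741
d = (-10, -2);  v_rel = (4, 3),  |v_rel|² = 25
v_rel×d = (4)·(-2) − (3)·(-10) = 22
since m = R²·25 − 22²:  R² = (484 + 741) / 25 = 49
R = √49 = 7  ⇒  r_B = 7 − 4 = 3

rB=3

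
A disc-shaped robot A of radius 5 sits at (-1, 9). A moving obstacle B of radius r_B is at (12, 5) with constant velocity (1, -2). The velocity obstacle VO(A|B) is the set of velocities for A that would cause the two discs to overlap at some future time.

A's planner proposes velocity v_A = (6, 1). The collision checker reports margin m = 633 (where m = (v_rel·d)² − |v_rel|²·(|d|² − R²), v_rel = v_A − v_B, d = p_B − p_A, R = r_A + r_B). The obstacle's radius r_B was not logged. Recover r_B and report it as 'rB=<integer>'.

m = 633
d = (13, -4);  v_rel = (5, 3),  |v_rel|² = 34
v_rel×d = (5)·(-4) − (3)·(13) = -59
since m = R²·34 − (-59)²:  R² = (3481 + 633) / 34 = 121
R = √121 = 11  ⇒  r_B = 11 − 5 = 6

rB=6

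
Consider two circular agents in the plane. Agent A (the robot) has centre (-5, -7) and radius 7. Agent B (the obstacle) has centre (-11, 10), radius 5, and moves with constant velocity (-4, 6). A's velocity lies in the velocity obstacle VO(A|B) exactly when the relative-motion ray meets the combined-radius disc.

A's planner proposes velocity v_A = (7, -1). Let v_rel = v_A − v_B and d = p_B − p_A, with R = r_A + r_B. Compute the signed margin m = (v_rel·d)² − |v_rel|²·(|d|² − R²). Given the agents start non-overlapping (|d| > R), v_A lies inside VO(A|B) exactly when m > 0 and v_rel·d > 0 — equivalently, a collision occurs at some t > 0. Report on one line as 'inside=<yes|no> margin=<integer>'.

d = (-6, 17),  |d|² = 325;  R = 7+5 = 12,  c = 325−12² = 181
v_rel = (11, -7),  |v_rel|² = 170;  v_rel·d = (11)·(-6) + (-7)·(17) = -185
170·t² + 370·t + 181 = 0  ⇒  m = (-185)² − 170·181 = 3455
m = 3455 > 0,  v_rel·d = -185 < 0  ⇒  outside

inside=no margin=3455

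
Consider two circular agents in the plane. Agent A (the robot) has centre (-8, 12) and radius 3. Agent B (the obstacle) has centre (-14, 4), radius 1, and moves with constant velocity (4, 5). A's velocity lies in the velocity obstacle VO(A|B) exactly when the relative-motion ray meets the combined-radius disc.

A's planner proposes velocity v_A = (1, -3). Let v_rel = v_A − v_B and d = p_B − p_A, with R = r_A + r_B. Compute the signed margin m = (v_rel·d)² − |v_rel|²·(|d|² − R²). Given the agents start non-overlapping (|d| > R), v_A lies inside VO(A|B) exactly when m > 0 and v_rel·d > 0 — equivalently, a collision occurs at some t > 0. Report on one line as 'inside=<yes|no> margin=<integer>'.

d = (-6, -8),  |d|² = 100;  R = 3+1 = 4,  c = 100−4² = 84
v_rel = (-3, -8),  |v_rel|² = 73;  v_rel·d = (-3)·(-6) + (-8)·(-8) = 82
73·t² − 164·t + 84 = 0  ⇒  m = 82² − 73·84 = 592
m = 592 > 0,  v_rel·d = 82 > 0  ⇒  inside

inside=yes margin=592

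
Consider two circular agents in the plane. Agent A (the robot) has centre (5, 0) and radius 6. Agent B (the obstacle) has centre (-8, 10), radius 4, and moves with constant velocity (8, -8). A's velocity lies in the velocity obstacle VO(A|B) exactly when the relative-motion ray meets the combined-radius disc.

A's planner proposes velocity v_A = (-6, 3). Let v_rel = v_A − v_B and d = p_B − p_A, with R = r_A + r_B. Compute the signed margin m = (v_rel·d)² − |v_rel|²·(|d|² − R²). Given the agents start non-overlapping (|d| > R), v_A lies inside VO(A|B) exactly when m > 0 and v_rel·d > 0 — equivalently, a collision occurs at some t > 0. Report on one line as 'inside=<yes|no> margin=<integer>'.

d = (-13, 10),  |d|² = 269;  R = 6+4 = 10,  c = 269−10² = 169
v_rel = (-14, 11),  |v_rel|² = 317;  v_rel·d = (-14)·(-13) + (11)·(10) = 292
317·t² − 584·t + 169 = 0  ⇒  m = 292² − 317·169 = 31691
m = 31691 > 0,  v_rel·d = 292 > 0  ⇒  inside

inside=yes margin=31691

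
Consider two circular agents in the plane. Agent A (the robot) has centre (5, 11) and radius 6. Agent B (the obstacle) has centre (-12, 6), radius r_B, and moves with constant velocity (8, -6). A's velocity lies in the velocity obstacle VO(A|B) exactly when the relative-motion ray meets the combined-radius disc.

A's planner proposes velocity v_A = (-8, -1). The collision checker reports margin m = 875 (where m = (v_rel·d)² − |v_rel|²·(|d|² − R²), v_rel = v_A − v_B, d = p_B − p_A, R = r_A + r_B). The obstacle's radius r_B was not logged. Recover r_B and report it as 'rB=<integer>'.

m = 875
d = (-17, -5);  v_rel = (-16, 5),  |v_rel|² = 281
v_rel×d = (-16)·(-5) − (5)·(-17) = 165
since m = R²·281 − 165²:  R² = (27225 + 875) / 281 = 100
R = √100 = 10  ⇒  r_B = 10 − 6 = 4

rB=4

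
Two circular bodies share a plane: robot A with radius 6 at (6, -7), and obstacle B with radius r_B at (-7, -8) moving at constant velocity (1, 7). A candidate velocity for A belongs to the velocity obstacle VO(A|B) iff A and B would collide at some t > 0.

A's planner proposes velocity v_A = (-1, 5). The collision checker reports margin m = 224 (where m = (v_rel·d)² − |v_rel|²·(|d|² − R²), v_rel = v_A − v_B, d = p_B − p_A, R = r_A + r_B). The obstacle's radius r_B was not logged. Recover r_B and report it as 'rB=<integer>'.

m = 224
d = (-13, -1);  v_rel = (-2, -2),  |v_rel|² = 8
v_rel×d = (-2)·(-1) − (-2)·(-13) = -24
since m = R²·8 − (-24)²:  R² = (576 + 224) / 8 = 100
R = √100 = 10  ⇒  r_B = 10 − 6 = 4

rB=4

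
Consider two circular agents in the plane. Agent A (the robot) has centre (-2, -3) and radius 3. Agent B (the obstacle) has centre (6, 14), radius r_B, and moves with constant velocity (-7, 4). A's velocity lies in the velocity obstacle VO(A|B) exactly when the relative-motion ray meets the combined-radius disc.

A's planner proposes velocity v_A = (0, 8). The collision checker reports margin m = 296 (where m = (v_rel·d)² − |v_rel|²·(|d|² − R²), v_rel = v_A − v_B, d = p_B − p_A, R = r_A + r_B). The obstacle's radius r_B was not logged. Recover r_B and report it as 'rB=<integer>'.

m = 296
d = (8, 17);  v_rel = (7, 4),  |v_rel|² = 65
v_rel×d = (7)·(17) − (4)·(8) = 87
since m = R²·65 − 87²:  R² = (7569 + 296) / 65 = 121
R = √121 = 11  ⇒  r_B = 11 − 3 = 8

rB=8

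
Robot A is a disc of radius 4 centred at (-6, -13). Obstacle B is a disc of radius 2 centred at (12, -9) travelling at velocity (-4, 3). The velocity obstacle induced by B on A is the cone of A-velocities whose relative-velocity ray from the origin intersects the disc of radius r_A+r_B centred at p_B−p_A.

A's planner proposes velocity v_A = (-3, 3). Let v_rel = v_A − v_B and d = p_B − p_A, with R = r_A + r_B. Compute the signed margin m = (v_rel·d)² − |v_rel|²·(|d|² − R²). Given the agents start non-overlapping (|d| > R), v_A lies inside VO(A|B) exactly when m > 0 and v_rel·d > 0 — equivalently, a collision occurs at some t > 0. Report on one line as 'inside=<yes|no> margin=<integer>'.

d = (18, 4),  |d|² = 340;  R = 4+2 = 6,  c = 340−6² = 304
v_rel = (1, 0),  |v_rel|² = 1;  v_rel·d = (1)·(18) + (0)·(4) = 18
1·t² − 36·t + 304 = 0  ⇒  m = 18² − 1·304 = 20
m = 20 > 0,  v_rel·d = 18 > 0  ⇒  inside

inside=yes margin=20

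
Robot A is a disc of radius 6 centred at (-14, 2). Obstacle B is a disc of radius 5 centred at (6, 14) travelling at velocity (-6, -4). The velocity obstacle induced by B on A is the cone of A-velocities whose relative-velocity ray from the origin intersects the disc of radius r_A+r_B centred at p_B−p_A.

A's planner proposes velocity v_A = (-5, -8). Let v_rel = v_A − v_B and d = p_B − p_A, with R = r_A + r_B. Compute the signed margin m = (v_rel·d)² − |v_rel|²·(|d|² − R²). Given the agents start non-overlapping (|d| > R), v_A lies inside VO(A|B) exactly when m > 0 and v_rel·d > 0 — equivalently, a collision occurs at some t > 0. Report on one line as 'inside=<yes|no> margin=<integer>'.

d = (20, 12),  |d|² = 544;  R = 6+5 = 11,  c = 544−11² = 423
v_rel = (1, -4),  |v_rel|² = 17;  v_rel·d = (1)·(20) + (-4)·(12) = -28
17·t² + 56·t + 423 = 0  ⇒  m = (-28)² − 17·423 = -6407
m = -6407 < 0,  v_rel·d = -28 < 0  ⇒  outside

inside=no margin=-6407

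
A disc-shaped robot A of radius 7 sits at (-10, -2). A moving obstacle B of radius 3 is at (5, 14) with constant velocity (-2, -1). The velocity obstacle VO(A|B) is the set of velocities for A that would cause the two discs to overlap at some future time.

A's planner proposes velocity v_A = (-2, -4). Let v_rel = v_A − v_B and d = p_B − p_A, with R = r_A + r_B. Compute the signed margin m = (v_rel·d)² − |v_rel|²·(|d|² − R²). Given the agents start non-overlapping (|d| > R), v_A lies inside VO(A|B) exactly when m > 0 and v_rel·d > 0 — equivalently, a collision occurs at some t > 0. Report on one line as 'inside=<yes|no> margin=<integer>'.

d = (15, 16),  |d|² = 481;  R = 7+3 = 10,  c = 481−10² = 381
v_rel = (0, -3),  |v_rel|² = 9;  v_rel·d = (0)·(15) + (-3)·(16) = -48
9·t² + 96·t + 381 = 0  ⇒  m = (-48)² − 9·381 = -1125
m = -1125 < 0,  v_rel·d = -48 < 0  ⇒  outside

inside=no margin=-1125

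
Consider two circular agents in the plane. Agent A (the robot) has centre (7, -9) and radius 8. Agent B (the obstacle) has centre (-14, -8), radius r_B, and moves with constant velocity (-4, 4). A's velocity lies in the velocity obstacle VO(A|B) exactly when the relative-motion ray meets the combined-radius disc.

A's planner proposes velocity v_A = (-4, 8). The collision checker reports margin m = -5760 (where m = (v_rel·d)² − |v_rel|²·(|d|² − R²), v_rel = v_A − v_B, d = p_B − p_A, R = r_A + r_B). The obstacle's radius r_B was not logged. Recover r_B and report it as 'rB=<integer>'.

m = -5760
d = (-21, 1);  v_rel = (0, 4),  |v_rel|² = 16
v_rel×d = (0)·(1) − (4)·(-21) = 84
since m = R²·16 − 84²:  R² = (7056 + -5760) / 16 = 81
R = √81 = 9  ⇒  r_B = 9 − 8 = 1

rB=1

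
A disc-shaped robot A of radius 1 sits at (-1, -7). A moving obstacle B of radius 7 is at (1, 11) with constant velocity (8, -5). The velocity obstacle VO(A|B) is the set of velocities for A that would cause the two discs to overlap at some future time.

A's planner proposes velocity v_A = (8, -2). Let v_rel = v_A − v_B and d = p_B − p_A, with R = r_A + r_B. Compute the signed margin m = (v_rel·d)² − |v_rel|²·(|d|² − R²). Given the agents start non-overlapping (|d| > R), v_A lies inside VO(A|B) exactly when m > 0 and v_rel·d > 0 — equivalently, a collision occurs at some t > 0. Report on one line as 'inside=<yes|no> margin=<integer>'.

d = (2, 18),  |d|² = 328;  R = 1+7 = 8,  c = 328−8² = 264
v_rel = (0, 3),  |v_rel|² = 9;  v_rel·d = (0)·(2) + (3)·(18) = 54
9·t² − 108·t + 264 = 0  ⇒  m = 54² − 9·264 = 540
m = 540 > 0,  v_rel·d = 54 > 0  ⇒  inside

inside=yes margin=540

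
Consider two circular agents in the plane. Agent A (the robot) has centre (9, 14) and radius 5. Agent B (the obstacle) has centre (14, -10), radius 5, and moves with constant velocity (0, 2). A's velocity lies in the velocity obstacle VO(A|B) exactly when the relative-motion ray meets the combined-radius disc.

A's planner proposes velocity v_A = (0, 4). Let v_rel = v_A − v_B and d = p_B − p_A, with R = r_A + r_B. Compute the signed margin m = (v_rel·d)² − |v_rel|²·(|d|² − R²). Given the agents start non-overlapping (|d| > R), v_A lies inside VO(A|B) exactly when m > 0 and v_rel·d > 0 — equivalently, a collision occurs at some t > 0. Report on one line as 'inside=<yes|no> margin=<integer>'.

d = (5, -24),  |d|² = 601;  R = 5+5 = 10,  c = 601−10² = 501
v_rel = (0, 2),  |v_rel|² = 4;  v_rel·d = (0)·(5) + (2)·(-24) = -48
4·t² + 96·t + 501 = 0  ⇒  m = (-48)² − 4·501 = 300
m = 300 > 0,  v_rel·d = -48 < 0  ⇒  outside

inside=no margin=300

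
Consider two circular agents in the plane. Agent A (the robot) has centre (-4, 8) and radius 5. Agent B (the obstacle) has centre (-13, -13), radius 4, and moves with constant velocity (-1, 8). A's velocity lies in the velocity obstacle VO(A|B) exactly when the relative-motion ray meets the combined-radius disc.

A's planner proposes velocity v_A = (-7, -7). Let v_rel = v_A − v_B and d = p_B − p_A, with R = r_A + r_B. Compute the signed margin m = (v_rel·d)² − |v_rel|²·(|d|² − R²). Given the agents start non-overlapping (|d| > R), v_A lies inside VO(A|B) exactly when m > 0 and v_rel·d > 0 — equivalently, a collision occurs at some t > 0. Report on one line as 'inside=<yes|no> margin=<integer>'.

d = (-9, -21),  |d|² = 522;  R = 5+4 = 9,  c = 522−9² = 441
v_rel = (-6, -15),  |v_rel|² = 261;  v_rel·d = (-6)·(-9) + (-15)·(-21) = 369
261·t² − 738·t + 441 = 0  ⇒  m = 369² − 261·441 = 21060
m = 21060 > 0,  v_rel·d = 369 > 0  ⇒  inside

inside=yes margin=21060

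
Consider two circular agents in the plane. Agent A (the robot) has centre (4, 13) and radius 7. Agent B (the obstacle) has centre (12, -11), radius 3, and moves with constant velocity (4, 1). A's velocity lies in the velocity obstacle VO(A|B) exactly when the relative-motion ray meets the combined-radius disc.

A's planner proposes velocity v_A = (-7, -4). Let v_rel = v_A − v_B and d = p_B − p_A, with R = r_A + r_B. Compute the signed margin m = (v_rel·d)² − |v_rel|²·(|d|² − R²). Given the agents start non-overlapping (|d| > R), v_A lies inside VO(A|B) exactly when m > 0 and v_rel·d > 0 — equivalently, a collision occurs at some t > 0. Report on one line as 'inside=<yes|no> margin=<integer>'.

d = (8, -24),  |d|² = 640;  R = 7+3 = 10,  c = 640−10² = 540
v_rel = (-11, -5),  |v_rel|² = 146;  v_rel·d = (-11)·(8) + (-5)·(-24) = 32
146·t² − 64·t + 540 = 0  ⇒  m = 32² − 146·540 = -77816
m = -77816 < 0,  v_rel·d = 32 > 0  ⇒  outside

inside=no margin=-77816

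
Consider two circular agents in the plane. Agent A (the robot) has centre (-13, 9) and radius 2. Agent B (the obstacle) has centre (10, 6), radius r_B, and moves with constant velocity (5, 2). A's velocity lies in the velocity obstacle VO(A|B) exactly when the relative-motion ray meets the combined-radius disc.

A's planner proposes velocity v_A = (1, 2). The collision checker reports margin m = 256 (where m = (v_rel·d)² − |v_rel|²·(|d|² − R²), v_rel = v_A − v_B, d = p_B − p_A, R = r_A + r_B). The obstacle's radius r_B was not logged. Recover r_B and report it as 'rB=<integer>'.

m = 256
d = (23, -3);  v_rel = (-4, 0),  |v_rel|² = 16
v_rel×d = (-4)·(-3) − (0)·(23) = 12
since m = R²·16 − 12²:  R² = (144 + 256) / 16 = 25
R = √25 = 5  ⇒  r_B = 5 − 2 = 3

rB=3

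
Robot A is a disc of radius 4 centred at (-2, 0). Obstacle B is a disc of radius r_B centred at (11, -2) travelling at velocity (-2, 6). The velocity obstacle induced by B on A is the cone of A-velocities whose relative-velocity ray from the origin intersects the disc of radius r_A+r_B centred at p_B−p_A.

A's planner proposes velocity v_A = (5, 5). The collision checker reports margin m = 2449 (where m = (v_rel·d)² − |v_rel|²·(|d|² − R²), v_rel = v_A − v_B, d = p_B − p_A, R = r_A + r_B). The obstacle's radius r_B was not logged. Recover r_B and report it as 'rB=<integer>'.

m = 2449
d = (13, -2);  v_rel = (7, -1),  |v_rel|² = 50
v_rel×d = (7)·(-2) − (-1)·(13) = -1
since m = R²·50 − (-1)²:  R² = (1 + 2449) / 50 = 49
R = √49 = 7  ⇒  r_B = 7 − 4 = 3

rB=3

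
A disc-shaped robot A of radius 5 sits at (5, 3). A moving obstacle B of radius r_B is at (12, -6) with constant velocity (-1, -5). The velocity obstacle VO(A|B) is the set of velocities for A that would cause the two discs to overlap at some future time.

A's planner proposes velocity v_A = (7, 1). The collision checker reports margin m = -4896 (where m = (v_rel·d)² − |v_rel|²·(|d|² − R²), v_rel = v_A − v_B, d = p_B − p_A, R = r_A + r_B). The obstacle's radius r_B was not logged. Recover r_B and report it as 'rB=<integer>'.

m = -4896
d = (7, -9);  v_rel = (8, 6),  |v_rel|² = 100
v_rel×d = (8)·(-9) − (6)·(7) = -114
since m = R²·100 − (-114)²:  R² = (12996 + -4896) / 100 = 81
R = √81 = 9  ⇒  r_B = 9 − 5 = 4

rB=4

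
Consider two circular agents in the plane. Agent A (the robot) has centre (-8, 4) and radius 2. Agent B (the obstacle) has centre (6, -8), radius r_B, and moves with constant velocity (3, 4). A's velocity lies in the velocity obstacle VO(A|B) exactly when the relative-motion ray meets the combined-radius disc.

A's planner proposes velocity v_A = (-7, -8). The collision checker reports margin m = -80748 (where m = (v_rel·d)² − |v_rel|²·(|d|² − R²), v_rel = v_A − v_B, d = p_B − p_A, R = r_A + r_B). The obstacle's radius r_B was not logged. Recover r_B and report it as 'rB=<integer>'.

m = -80748
d = (14, -12);  v_rel = (-10, -12),  |v_rel|² = 244
v_rel×d = (-10)·(-12) − (-12)·(14) = 288
since m = R²·244 − 288²:  R² = (82944 + -80748) / 244 = 9
R = √9 = 3  ⇒  r_B = 3 − 2 = 1

rB=1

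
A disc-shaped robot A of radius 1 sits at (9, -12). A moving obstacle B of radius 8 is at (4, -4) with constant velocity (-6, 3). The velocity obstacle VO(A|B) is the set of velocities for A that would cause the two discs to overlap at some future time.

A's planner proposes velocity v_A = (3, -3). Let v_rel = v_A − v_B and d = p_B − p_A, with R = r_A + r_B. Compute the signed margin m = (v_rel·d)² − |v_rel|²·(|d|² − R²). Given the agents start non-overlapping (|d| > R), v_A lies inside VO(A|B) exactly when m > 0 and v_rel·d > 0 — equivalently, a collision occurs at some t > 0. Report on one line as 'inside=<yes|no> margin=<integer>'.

d = (-5, 8),  |d|² = 89;  R = 1+8 = 9,  c = 89−9² = 8
v_rel = (9, -6),  |v_rel|² = 117;  v_rel·d = (9)·(-5) + (-6)·(8) = -93
117·t² + 186·t + 8 = 0  ⇒  m = (-93)² − 117·8 = 7713
m = 7713 > 0,  v_rel·d = -93 < 0  ⇒  outside

inside=no margin=7713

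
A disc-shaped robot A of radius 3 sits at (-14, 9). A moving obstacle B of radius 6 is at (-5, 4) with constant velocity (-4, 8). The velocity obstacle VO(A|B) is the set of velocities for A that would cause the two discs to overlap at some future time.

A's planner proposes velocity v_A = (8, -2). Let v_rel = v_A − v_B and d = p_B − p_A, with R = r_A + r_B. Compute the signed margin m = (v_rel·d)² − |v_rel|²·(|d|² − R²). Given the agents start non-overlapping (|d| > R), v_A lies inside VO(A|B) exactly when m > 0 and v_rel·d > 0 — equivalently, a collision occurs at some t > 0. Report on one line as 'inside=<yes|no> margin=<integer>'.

d = (9, -5),  |d|² = 106;  R = 3+6 = 9,  c = 106−9² = 25
v_rel = (12, -10),  |v_rel|² = 244;  v_rel·d = (12)·(9) + (-10)·(-5) = 158
244·t² − 316·t + 25 = 0  ⇒  m = 158² − 244·25 = 18864
m = 18864 > 0,  v_rel·d = 158 > 0  ⇒  inside

inside=yes margin=18864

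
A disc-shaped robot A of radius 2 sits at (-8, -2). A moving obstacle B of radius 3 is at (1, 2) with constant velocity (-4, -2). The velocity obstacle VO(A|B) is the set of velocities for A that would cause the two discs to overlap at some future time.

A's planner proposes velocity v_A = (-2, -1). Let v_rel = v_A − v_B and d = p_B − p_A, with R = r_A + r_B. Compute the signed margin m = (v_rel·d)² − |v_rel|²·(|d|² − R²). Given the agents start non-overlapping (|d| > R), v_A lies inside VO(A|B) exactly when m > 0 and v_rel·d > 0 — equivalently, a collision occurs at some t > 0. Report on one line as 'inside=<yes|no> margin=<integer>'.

d = (9, 4),  |d|² = 97;  R = 2+3 = 5,  c = 97−5² = 72
v_rel = (2, 1),  |v_rel|² = 5;  v_rel·d = (2)·(9) + (1)·(4) = 22
5·t² − 44·t + 72 = 0  ⇒  m = 22² − 5·72 = 124
m = 124 > 0,  v_rel·d = 22 > 0  ⇒  inside

inside=yes margin=124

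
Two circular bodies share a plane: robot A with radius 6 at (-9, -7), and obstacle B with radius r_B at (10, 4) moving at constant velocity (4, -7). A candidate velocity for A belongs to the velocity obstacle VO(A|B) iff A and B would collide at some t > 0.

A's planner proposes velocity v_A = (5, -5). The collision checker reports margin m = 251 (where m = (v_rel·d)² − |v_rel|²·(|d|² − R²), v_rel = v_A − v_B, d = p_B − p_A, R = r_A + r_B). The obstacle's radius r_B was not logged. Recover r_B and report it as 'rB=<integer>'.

m = 251
d = (19, 11);  v_rel = (1, 2),  |v_rel|² = 5
v_rel×d = (1)·(11) − (2)·(19) = -27
since m = R²·5 − (-27)²:  R² = (729 + 251) / 5 = 196
R = √196 = 14  ⇒  r_B = 14 − 6 = 8

rB=8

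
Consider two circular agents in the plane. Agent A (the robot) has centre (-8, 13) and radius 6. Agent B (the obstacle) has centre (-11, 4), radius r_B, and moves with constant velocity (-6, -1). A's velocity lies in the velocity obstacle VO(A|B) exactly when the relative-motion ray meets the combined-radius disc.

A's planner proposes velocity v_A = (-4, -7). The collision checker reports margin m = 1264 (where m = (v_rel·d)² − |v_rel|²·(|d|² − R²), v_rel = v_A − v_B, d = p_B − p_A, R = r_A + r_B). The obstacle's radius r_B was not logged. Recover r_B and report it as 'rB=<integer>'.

m = 1264
d = (-3, -9);  v_rel = (2, -6),  |v_rel|² = 40
v_rel×d = (2)·(-9) − (-6)·(-3) = -36
since m = R²·40 − (-36)²:  R² = (1296 + 1264) / 40 = 64
R = √64 = 8  ⇒  r_B = 8 − 6 = 2

rB=2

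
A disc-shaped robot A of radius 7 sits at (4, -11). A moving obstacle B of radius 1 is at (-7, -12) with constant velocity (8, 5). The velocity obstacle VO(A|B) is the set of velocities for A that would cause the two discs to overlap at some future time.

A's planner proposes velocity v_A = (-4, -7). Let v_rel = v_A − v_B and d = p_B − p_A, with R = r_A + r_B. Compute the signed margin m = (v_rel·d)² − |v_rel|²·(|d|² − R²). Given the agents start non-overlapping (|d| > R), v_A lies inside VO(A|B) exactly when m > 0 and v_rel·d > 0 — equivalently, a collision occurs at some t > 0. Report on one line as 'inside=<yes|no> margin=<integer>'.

d = (-11, -1),  |d|² = 122;  R = 7+1 = 8,  c = 122−8² = 58
v_rel = (-12, -12),  |v_rel|² = 288;  v_rel·d = (-12)·(-11) + (-12)·(-1) = 144
288·t² − 288·t + 58 = 0  ⇒  m = 144² − 288·58 = 4032
m = 4032 > 0,  v_rel·d = 144 > 0  ⇒  inside

inside=yes margin=4032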